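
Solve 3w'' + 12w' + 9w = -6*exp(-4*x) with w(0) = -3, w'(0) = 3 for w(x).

w = -10*exp(-x)/3 - 2*exp(-4*x)/3 + exp(-3*x)

Divide through by 3: w'' + 4w' + 3w = -2*exp(-4*x).
Characteristic equation r² + 4r + 3 = 0 factors as (r + 3)(r + 1) = 0, so r = -3, -1.
Hence w_h = C1*exp(-3*x) + C2*exp(-x).
Try w_p = A*exp(-4*x). Substituting into the equation and dividing by exp(-4*x) gives A = -2/3, so w_p = -2*exp(-4*x)/3.
General solution: w = -2*exp(-4*x)/3 + C1*exp(-3*x) + C2*exp(-x).
Apply the initial conditions: w(0) = -2/3 + C1 + C2 = -3 and w'(0) = 8/3 - C2 - 3*C1 = 3. Solving gives C1 = 1, C2 = -10/3.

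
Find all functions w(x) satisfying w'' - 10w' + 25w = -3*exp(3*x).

w = -3*exp(3*x)/4 + C1*exp(5*x) + C2*x*exp(5*x)

Characteristic equation r² - 10r + 25 = 0 has discriminant (-10)² - 4·(25) = 0, so r = 5 is a repeated root.
Hence w_h = (C1 + C2*x)*exp(5*x).
Try w_p = A*exp(3*x). Substituting into the equation and dividing by exp(3*x) gives A = -3/4, so w_p = -3*exp(3*x)/4.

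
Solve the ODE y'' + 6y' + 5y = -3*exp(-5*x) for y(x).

Characteristic equation r² + 6r + 5 = 0 factors as (r + 5)(r + 1) = 0, so r = -5, -1.
Hence y_h = C1*exp(-5*x) + C2*exp(-x).
Since exp(-5*x) solves the homogeneous equation (r = -5 is a root of multiplicity 1), multiply the trial by x. Try y_p = A*x*exp(-5*x). Substituting into the equation and dividing by exp(-5*x) gives A = 3/4, so y_p = 3*x*exp(-5*x)/4.

y = C1*exp(-5*x) + C2*exp(-x) + 3*x*exp(-5*x)/4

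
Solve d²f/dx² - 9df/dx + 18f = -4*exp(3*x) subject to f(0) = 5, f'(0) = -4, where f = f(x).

f = -61*exp(6*x)/9 + 106*exp(3*x)/9 + 4*x*exp(3*x)/3

Characteristic equation r² - 9r + 18 = 0 factors as (r - 6)(r - 3) = 0, so r = 6, 3.
Hence f_h = C1*exp(6*x) + C2*exp(3*x).
Since exp(3*x) solves the homogeneous equation (r = 3 is a root of multiplicity 1), multiply the trial by x. Try f_p = A*x*exp(3*x). Substituting into the equation and dividing by exp(3*x) gives A = 4/3, so f_p = 4*x*exp(3*x)/3.
General solution: f = C1*exp(6*x) + C2*exp(3*x) + 4*x*exp(3*x)/3.
Apply the initial conditions: f(0) = C1 + C2 = 5 and f'(0) = 4/3 + 3*C2 + 6*C1 = -4. Solving gives C1 = -61/9, C2 = 106/9.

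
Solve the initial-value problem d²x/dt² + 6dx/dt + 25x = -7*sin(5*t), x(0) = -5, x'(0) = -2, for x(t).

Characteristic equation r² + 6r + 25 = 0 has discriminant (6)² - 4·(25) = -64 < 0, so r = -3 ± 4i.
Hence x_h = C1*cos(4*t)*exp(-3*t) + C2*exp(-3*t)*sin(4*t).
Try x_p = A*cos(5*t) + B*sin(5*t). Substituting and equating the coefficients of cos(5t) and sin(5t) gives A = 7/30, B = 0, so x_p = 7*cos(5*t)/30.
General solution: x = 7*cos(5*t)/30 + C1*cos(4*t)*exp(-3*t) + C2*exp(-3*t)*sin(4*t).
Apply the initial conditions: x(0) = 7/30 + C1 = -5 and x'(0) = -3*C1 + 4*C2 = -2. Solving gives C1 = -157/30, C2 = -177/40.

x = 7*cos(5*t)/30 - 177*exp(-3*t)*sin(4*t)/40 - 157*cos(4*t)*exp(-3*t)/30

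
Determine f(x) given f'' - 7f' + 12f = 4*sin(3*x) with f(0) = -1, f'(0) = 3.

f = -23*exp(3*x)/3 + 2*sin(3*x)/75 + 14*cos(3*x)/75 + 162*exp(4*x)/25

Characteristic equation r² - 7r + 12 = 0 factors as (r - 4)(r - 3) = 0, so r = 4, 3.
Hence f_h = C1*exp(4*x) + C2*exp(3*x).
Try f_p = A*cos(3*x) + B*sin(3*x). Substituting and equating the coefficients of cos(3x) and sin(3x) gives A = 14/75, B = 2/75, so f_p = 2*sin(3*x)/75 + 14*cos(3*x)/75.
General solution: f = 2*sin(3*x)/75 + 14*cos(3*x)/75 + C1*exp(4*x) + C2*exp(3*x).
Apply the initial conditions: f(0) = 14/75 + C1 + C2 = -1 and f'(0) = 2/25 + 3*C2 + 4*C1 = 3. Solving gives C1 = 162/25, C2 = -23/3.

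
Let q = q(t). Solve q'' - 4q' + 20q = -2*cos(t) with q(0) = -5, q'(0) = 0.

Characteristic equation r² - 4r + 20 = 0 has discriminant (-4)² - 4·(20) = -64 < 0, so r = 2 ± 4i.
Hence q_h = C1*cos(4*t)*exp(2*t) + C2*exp(2*t)*sin(4*t).
Try q_p = A*cos(t) + B*sin(t). Substituting and equating the coefficients of cos(t) and sin(t) gives A = -38/377, B = 8/377, so q_p = -38*cos(t)/377 + 8*sin(t)/377.
General solution: q = -38*cos(t)/377 + 8*sin(t)/377 + C1*cos(4*t)*exp(2*t) + C2*exp(2*t)*sin(4*t).
Apply the initial conditions: q(0) = -38/377 + C1 = -5 and q'(0) = 8/377 + 2*C1 + 4*C2 = 0. Solving gives C1 = -1847/377, C2 = 1843/754.

q = -38*cos(t)/377 + 8*sin(t)/377 - 1847*cos(4*t)*exp(2*t)/377 + 1843*exp(2*t)*sin(4*t)/754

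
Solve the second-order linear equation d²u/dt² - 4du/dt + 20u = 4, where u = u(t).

u = 1/5 + C1*cos(4*t)*exp(2*t) + C2*exp(2*t)*sin(4*t)

Characteristic equation r² - 4r + 20 = 0 has discriminant (-4)² - 4·(20) = -64 < 0, so r = 2 ± 4i.
Hence u_h = C1*cos(4*t)*exp(2*t) + C2*exp(2*t)*sin(4*t).
For the particular solution try u_p = A0. Substituting and matching coefficients of each power of t gives A0 = 1/5, so u_p = 1/5.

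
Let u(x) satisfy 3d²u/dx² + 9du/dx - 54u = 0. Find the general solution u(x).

u = C1*exp(-6*x) + C2*exp(3*x)

Divide through by 3: u'' + 3u' - 18u = 0.
Characteristic equation r² + 3r - 18 = 0 factors as (r + 6)(r - 3) = 0, so r = -6, 3.
Hence u_h = C1*exp(-6*x) + C2*exp(3*x).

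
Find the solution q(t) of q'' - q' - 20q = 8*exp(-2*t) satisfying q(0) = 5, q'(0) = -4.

q = -4*exp(-2*t)/7 + 11*exp(-4*t)/3 + 40*exp(5*t)/21

Characteristic equation r² - r - 20 = 0 factors as (r + 4)(r - 5) = 0, so r = -4, 5.
Hence q_h = C1*exp(-4*t) + C2*exp(5*t).
Try q_p = A*exp(-2*t). Substituting into the equation and dividing by exp(-2*t) gives A = -4/7, so q_p = -4*exp(-2*t)/7.
General solution: q = -4*exp(-2*t)/7 + C1*exp(-4*t) + C2*exp(5*t).
Apply the initial conditions: q(0) = -4/7 + C1 + C2 = 5 and q'(0) = 8/7 - 4*C1 + 5*C2 = -4. Solving gives C1 = 11/3, C2 = 40/21.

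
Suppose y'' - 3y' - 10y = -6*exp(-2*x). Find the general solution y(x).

Characteristic equation r² - 3r - 10 = 0 factors as (r + 2)(r - 5) = 0, so r = -2, 5.
Hence y_h = C1*exp(-2*x) + C2*exp(5*x).
Since exp(-2*x) solves the homogeneous equation (r = -2 is a root of multiplicity 1), multiply the trial by x. Try y_p = A*x*exp(-2*x). Substituting into the equation and dividing by exp(-2*x) gives A = 6/7, so y_p = 6*x*exp(-2*x)/7.

y = C1*exp(-2*x) + C2*exp(5*x) + 6*x*exp(-2*x)/7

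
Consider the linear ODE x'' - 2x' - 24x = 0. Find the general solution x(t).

Characteristic equation r² - 2r - 24 = 0 factors as (r + 4)(r - 6) = 0, so r = -4, 6.
Hence x_h = C1*exp(-4*t) + C2*exp(6*t).

x = C1*exp(-4*t) + C2*exp(6*t)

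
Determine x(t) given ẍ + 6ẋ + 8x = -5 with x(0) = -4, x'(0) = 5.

Characteristic equation r² + 6r + 8 = 0 factors as (r + 4)(r + 2) = 0, so r = -4, -2.
Hence x_h = C1*exp(-4*t) + C2*exp(-2*t).
For the particular solution try x_p = A0. Substituting and matching coefficients of each power of t gives A0 = -5/8, so x_p = -5/8.
General solution: x = -5/8 + C1*exp(-4*t) + C2*exp(-2*t).
Apply the initial conditions: x(0) = -5/8 + C1 + C2 = -4 and x'(0) = -4*C1 - 2*C2 = 5. Solving gives C1 = 7/8, C2 = -17/4.

x = -5/8 - 17*exp(-2*t)/4 + 7*exp(-4*t)/8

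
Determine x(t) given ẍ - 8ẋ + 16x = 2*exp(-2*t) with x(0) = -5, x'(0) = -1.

Characteristic equation r² - 8r + 16 = 0 has discriminant (-8)² - 4·(16) = 0, so r = 4 is a repeated root.
Hence x_h = (C1 + C2*t)*exp(4*t).
Try x_p = A*exp(-2*t). Substituting into the equation and dividing by exp(-2*t) gives A = 1/18, so x_p = exp(-2*t)/18.
General solution: x = exp(-2*t)/18 + C1*exp(4*t) + C2*t*exp(4*t).
Apply the initial conditions: x(0) = 1/18 + C1 = -5 and x'(0) = -1/9 + C2 + 4*C1 = -1. Solving gives C1 = -91/18, C2 = 58/3.

x = -91*exp(4*t)/18 + exp(-2*t)/18 + 58*t*exp(4*t)/3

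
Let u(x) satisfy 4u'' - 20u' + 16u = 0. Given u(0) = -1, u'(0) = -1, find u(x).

Divide through by 4: u'' - 5u' + 4u = 0.
Characteristic equation r² - 5r + 4 = 0 factors as (r - 4)(r - 1) = 0, so r = 4, 1.
Hence u_h = C1*exp(4*x) + C2*exp(x).
Apply the initial conditions: u(0) = C1 + C2 = -1 and u'(0) = C2 + 4*C1 = -1. Solving gives C1 = 0, C2 = -1.

u = -exp(x)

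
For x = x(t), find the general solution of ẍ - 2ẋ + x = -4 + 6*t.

Characteristic equation r² - 2r + 1 = 0 has discriminant (-2)² - 4·(1) = 0, so r = 1 is a repeated root.
Hence x_h = (C1 + C2*t)*exp(t).
For the particular solution try x_p = A0 + A1*t. Substituting and matching coefficients of each power of t gives A0 = 8, A1 = 6, so x_p = 8 + 6*t.

x = 8 + 6*t + C1*exp(t) + C2*t*exp(t)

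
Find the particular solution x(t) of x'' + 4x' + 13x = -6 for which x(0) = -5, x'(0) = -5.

Characteristic equation r² + 4r + 13 = 0 has discriminant (4)² - 4·(13) = -36 < 0, so r = -2 ± 3i.
Hence x_h = C1*cos(3*t)*exp(-2*t) + C2*exp(-2*t)*sin(3*t).
For the particular solution try x_p = A0. Substituting and matching coefficients of each power of t gives A0 = -6/13, so x_p = -6/13.
General solution: x = -6/13 + C1*cos(3*t)*exp(-2*t) + C2*exp(-2*t)*sin(3*t).
Apply the initial conditions: x(0) = -6/13 + C1 = -5 and x'(0) = -2*C1 + 3*C2 = -5. Solving gives C1 = -59/13, C2 = -61/13.

x = -6/13 - 61*exp(-2*t)*sin(3*t)/13 - 59*cos(3*t)*exp(-2*t)/13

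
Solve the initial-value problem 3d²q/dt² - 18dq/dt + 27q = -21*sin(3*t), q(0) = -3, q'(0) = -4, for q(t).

Divide through by 3: q'' - 6q' + 9q = -7*sin(3*t).
Characteristic equation r² - 6r + 9 = 0 has discriminant (-6)² - 4·(9) = 0, so r = 3 is a repeated root.
Hence q_h = (C1 + C2*t)*exp(3*t).
Try q_p = A*cos(3*t) + B*sin(3*t). Substituting and equating the coefficients of cos(3t) and sin(3t) gives A = -7/18, B = 0, so q_p = -7*cos(3*t)/18.
General solution: q = -7*cos(3*t)/18 + C1*exp(3*t) + C2*t*exp(3*t).
Apply the initial conditions: q(0) = -7/18 + C1 = -3 and q'(0) = C2 + 3*C1 = -4. Solving gives C1 = -47/18, C2 = 23/6.

q = -47*exp(3*t)/18 - 7*cos(3*t)/18 + 23*t*exp(3*t)/6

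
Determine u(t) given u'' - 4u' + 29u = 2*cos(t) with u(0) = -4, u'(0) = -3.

Characteristic equation r² - 4r + 29 = 0 has discriminant (-4)² - 4·(29) = -100 < 0, so r = 2 ± 5i.
Hence u_h = C1*cos(5*t)*exp(2*t) + C2*exp(2*t)*sin(5*t).
Try u_p = A*cos(t) + B*sin(t). Substituting and equating the coefficients of cos(t) and sin(t) gives A = 7/100, B = -1/100, so u_p = -sin(t)/100 + 7*cos(t)/100.
General solution: u = -sin(t)/100 + 7*cos(t)/100 + C1*cos(5*t)*exp(2*t) + C2*exp(2*t)*sin(5*t).
Apply the initial conditions: u(0) = 7/100 + C1 = -4 and u'(0) = -1/100 + 2*C1 + 5*C2 = -3. Solving gives C1 = -407/100, C2 = 103/100.

u = -sin(t)/100 + 7*cos(t)/100 - 407*cos(5*t)*exp(2*t)/100 + 103*exp(2*t)*sin(5*t)/100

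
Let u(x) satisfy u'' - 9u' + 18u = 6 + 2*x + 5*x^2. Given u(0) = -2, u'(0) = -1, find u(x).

Characteristic equation r² - 9r + 18 = 0 factors as (r - 6)(r - 3) = 0, so r = 6, 3.
Hence u_h = C1*exp(6*x) + C2*exp(3*x).
For the particular solution try u_p = A0 + A1*x + A2*x^2. Substituting and matching coefficients of each power of x gives A0 = 161/324, A1 = 7/18, A2 = 5/18, so u_p = 161/324 + 5*x^2/18 + 7*x/18.
General solution: u = 161/324 + 5*x^2/18 + 7*x/18 + C1*exp(6*x) + C2*exp(3*x).
Apply the initial conditions: u(0) = 161/324 + C1 + C2 = -2 and u'(0) = 7/18 + 3*C2 + 6*C1 = -1. Solving gives C1 = 659/324, C2 = -367/81.

u = 161/324 - 367*exp(3*x)/81 + 5*x**2/18 + 7*x/18 + 659*exp(6*x)/324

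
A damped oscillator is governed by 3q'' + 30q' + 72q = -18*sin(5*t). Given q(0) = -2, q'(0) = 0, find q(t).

q = -261*exp(-4*t)/41 + 6*sin(5*t)/2501 + 259*exp(-6*t)/61 + 300*cos(5*t)/2501

Divide through by 3: q'' + 10q' + 24q = -6*sin(5*t).
Characteristic equation r² + 10r + 24 = 0 factors as (r + 4)(r + 6) = 0, so r = -4, -6.
Hence q_h = C1*exp(-4*t) + C2*exp(-6*t).
Try q_p = A*cos(5*t) + B*sin(5*t). Substituting and equating the coefficients of cos(5t) and sin(5t) gives A = 300/2501, B = 6/2501, so q_p = 6*sin(5*t)/2501 + 300*cos(5*t)/2501.
General solution: q = 6*sin(5*t)/2501 + 300*cos(5*t)/2501 + C1*exp(-4*t) + C2*exp(-6*t).
Apply the initial conditions: q(0) = 300/2501 + C1 + C2 = -2 and q'(0) = 30/2501 - 6*C2 - 4*C1 = 0. Solving gives C1 = -261/41, C2 = 259/61.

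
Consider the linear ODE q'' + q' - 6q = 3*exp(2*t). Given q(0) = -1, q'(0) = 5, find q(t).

q = -32*exp(-3*t)/25 + 7*exp(2*t)/25 + 3*t*exp(2*t)/5

Characteristic equation r² + r - 6 = 0 factors as (r - 2)(r + 3) = 0, so r = 2, -3.
Hence q_h = C1*exp(2*t) + C2*exp(-3*t).
Since exp(2*t) solves the homogeneous equation (r = 2 is a root of multiplicity 1), multiply the trial by t. Try q_p = A*t*exp(2*t). Substituting into the equation and dividing by exp(2*t) gives A = 3/5, so q_p = 3*t*exp(2*t)/5.
General solution: q = C1*exp(2*t) + C2*exp(-3*t) + 3*t*exp(2*t)/5.
Apply the initial conditions: q(0) = C1 + C2 = -1 and q'(0) = 3/5 - 3*C2 + 2*C1 = 5. Solving gives C1 = 7/25, C2 = -32/25.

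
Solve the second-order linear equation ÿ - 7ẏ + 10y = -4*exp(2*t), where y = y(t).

Characteristic equation r² - 7r + 10 = 0 factors as (r - 2)(r - 5) = 0, so r = 2, 5.
Hence y_h = C1*exp(2*t) + C2*exp(5*t).
Since exp(2*t) solves the homogeneous equation (r = 2 is a root of multiplicity 1), multiply the trial by t. Try y_p = A*t*exp(2*t). Substituting into the equation and dividing by exp(2*t) gives A = 4/3, so y_p = 4*t*exp(2*t)/3.

y = C1*exp(2*t) + C2*exp(5*t) + 4*t*exp(2*t)/3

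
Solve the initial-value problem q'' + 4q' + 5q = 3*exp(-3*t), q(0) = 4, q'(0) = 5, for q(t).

q = 3*exp(-3*t)/2 + 5*cos(t)*exp(-2*t)/2 + 29*exp(-2*t)*sin(t)/2

Characteristic equation r² + 4r + 5 = 0 has discriminant (4)² - 4·(5) = -4 < 0, so r = -2 ± i.
Hence q_h = C1*cos(t)*exp(-2*t) + C2*exp(-2*t)*sin(t).
Try q_p = A*exp(-3*t). Substituting into the equation and dividing by exp(-3*t) gives A = 3/2, so q_p = 3*exp(-3*t)/2.
General solution: q = 3*exp(-3*t)/2 + C1*cos(t)*exp(-2*t) + C2*exp(-2*t)*sin(t).
Apply the initial conditions: q(0) = 3/2 + C1 = 4 and q'(0) = -9/2 + C2 - 2*C1 = 5. Solving gives C1 = 5/2, C2 = 29/2.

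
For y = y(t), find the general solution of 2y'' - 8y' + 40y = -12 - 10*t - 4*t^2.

Divide through by 2: y'' - 4y' + 20y = -6 - 5*t - 2*t^2.
Characteristic equation r² - 4r + 20 = 0 has discriminant (-4)² - 4·(20) = -64 < 0, so r = 2 ± 4i.
Hence y_h = C1*cos(4*t)*exp(2*t) + C2*exp(2*t)*sin(4*t).
For the particular solution try y_p = A0 + A1*t + A2*t^2. Substituting and matching coefficients of each power of t gives A0 = -87/250, A1 = -29/100, A2 = -1/10, so y_p = -87/250 - 29*t/100 - t^2/10.

y = -87/250 - 29*t/100 - t**2/10 + C1*cos(4*t)*exp(2*t) + C2*exp(2*t)*sin(4*t)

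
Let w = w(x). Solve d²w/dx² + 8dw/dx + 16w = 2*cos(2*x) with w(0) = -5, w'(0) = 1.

Characteristic equation r² + 8r + 16 = 0 has discriminant (8)² - 4·(16) = 0, so r = -4 is a repeated root.
Hence w_h = (C1 + C2*x)*exp(-4*x).
Try w_p = A*cos(2*x) + B*sin(2*x). Substituting and equating the coefficients of cos(2x) and sin(2x) gives A = 3/50, B = 2/25, so w_p = 2*sin(2*x)/25 + 3*cos(2*x)/50.
General solution: w = 2*sin(2*x)/25 + 3*cos(2*x)/50 + C1*exp(-4*x) + C2*x*exp(-4*x).
Apply the initial conditions: w(0) = 3/50 + C1 = -5 and w'(0) = 4/25 + C2 - 4*C1 = 1. Solving gives C1 = -253/50, C2 = -97/5.

w = -253*exp(-4*x)/50 + 2*sin(2*x)/25 + 3*cos(2*x)/50 - 97*x*exp(-4*x)/5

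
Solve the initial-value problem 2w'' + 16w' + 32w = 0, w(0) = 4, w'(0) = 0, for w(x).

w = 4*exp(-4*x) + 16*x*exp(-4*x)

Divide through by 2: w'' + 8w' + 16w = 0.
Characteristic equation r² + 8r + 16 = 0 has discriminant (8)² - 4·(16) = 0, so r = -4 is a repeated root.
Hence w_h = (C1 + C2*x)*exp(-4*x).
Apply the initial conditions: w(0) = C1 = 4 and w'(0) = C2 - 4*C1 = 0. Solving gives C1 = 4, C2 = 16.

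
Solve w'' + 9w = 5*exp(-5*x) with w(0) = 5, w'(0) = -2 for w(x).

Characteristic equation r² + 9 = 0 has discriminant (0)² - 4·(9) = -36 < 0, so r = ± 3i.
Hence w_h = C1*cos(3*x) + C2*sin(3*x).
Try w_p = A*exp(-5*x). Substituting into the equation and dividing by exp(-5*x) gives A = 5/34, so w_p = 5*exp(-5*x)/34.
General solution: w = 5*exp(-5*x)/34 + C1*cos(3*x) + C2*sin(3*x).
Apply the initial conditions: w(0) = 5/34 + C1 = 5 and w'(0) = -25/34 + 3*C2 = -2. Solving gives C1 = 165/34, C2 = -43/102.

w = -43*sin(3*x)/102 + 5*exp(-5*x)/34 + 165*cos(3*x)/34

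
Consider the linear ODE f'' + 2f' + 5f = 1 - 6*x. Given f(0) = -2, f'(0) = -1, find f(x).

f = 17/25 - 6*x/5 - 67*cos(2*x)*exp(-x)/25 - 31*exp(-x)*sin(2*x)/25

Characteristic equation r² + 2r + 5 = 0 has discriminant (2)² - 4·(5) = -16 < 0, so r = -1 ± 2i.
Hence f_h = C1*cos(2*x)*exp(-x) + C2*exp(-x)*sin(2*x).
For the particular solution try f_p = A0 + A1*x. Substituting and matching coefficients of each power of x gives A0 = 17/25, A1 = -6/5, so f_p = 17/25 - 6*x/5.
General solution: f = 17/25 - 6*x/5 + C1*cos(2*x)*exp(-x) + C2*exp(-x)*sin(2*x).
Apply the initial conditions: f(0) = 17/25 + C1 = -2 and f'(0) = -6/5 - C1 + 2*C2 = -1. Solving gives C1 = -67/25, C2 = -31/25.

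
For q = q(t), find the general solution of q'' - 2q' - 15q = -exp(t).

Characteristic equation r² - 2r - 15 = 0 factors as (r - 5)(r + 3) = 0, so r = 5, -3.
Hence q_h = C1*exp(5*t) + C2*exp(-3*t).
Try q_p = A*exp(t). Substituting into the equation and dividing by exp(t) gives A = 1/16, so q_p = exp(t)/16.

q = exp(t)/16 + C1*exp(5*t) + C2*exp(-3*t)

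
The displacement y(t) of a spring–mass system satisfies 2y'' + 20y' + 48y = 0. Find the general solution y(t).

Divide through by 2: y'' + 10y' + 24y = 0.
Characteristic equation r² + 10r + 24 = 0 factors as (r + 6)(r + 4) = 0, so r = -6, -4.
Hence y_h = C1*exp(-6*t) + C2*exp(-4*t).

y = C1*exp(-6*t) + C2*exp(-4*t)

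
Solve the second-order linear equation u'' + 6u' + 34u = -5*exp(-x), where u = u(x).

Characteristic equation r² + 6r + 34 = 0 has discriminant (6)² - 4·(34) = -100 < 0, so r = -3 ± 5i.
Hence u_h = C1*cos(5*x)*exp(-3*x) + C2*exp(-3*x)*sin(5*x).
Try u_p = A*exp(-x). Substituting into the equation and dividing by exp(-x) gives A = -5/29, so u_p = -5*exp(-x)/29.

u = -5*exp(-x)/29 + C1*cos(5*x)*exp(-3*x) + C2*exp(-3*x)*sin(5*x)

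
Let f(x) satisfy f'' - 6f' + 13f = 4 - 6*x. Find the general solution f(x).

f = 16/169 - 6*x/13 + C1*cos(2*x)*exp(3*x) + C2*exp(3*x)*sin(2*x)

Characteristic equation r² - 6r + 13 = 0 has discriminant (-6)² - 4·(13) = -16 < 0, so r = 3 ± 2i.
Hence f_h = C1*cos(2*x)*exp(3*x) + C2*exp(3*x)*sin(2*x).
For the particular solution try f_p = A0 + A1*x. Substituting and matching coefficients of each power of x gives A0 = 16/169, A1 = -6/13, so f_p = 16/169 - 6*x/13.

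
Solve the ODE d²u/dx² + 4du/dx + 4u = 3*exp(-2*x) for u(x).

Characteristic equation r² + 4r + 4 = 0 has discriminant (4)² - 4·(4) = 0, so r = -2 is a repeated root.
Hence u_h = (C1 + C2*x)*exp(-2*x).
Since exp(-2*x) solves the homogeneous equation (r = -2 is a root of multiplicity 2), multiply the trial by x^2. Try u_p = A*x^2*exp(-2*x). Substituting into the equation and dividing by exp(-2*x) gives A = 3/2, so u_p = 3*x^2*exp(-2*x)/2.

u = C1*exp(-2*x) + 3*x**2*exp(-2*x)/2 + C2*x*exp(-2*x)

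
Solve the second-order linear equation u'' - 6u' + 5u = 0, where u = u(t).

u = C1*exp(5*t) + C2*exp(t)

Characteristic equation r² - 6r + 5 = 0 factors as (r - 5)(r - 1) = 0, so r = 5, 1.
Hence u_h = C1*exp(5*t) + C2*exp(t).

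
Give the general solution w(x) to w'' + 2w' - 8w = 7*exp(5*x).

Characteristic equation r² + 2r - 8 = 0 factors as (r + 4)(r - 2) = 0, so r = -4, 2.
Hence w_h = C1*exp(-4*x) + C2*exp(2*x).
Try w_p = A*exp(5*x). Substituting into the equation and dividing by exp(5*x) gives A = 7/27, so w_p = 7*exp(5*x)/27.

w = 7*exp(5*x)/27 + C1*exp(-4*x) + C2*exp(2*x)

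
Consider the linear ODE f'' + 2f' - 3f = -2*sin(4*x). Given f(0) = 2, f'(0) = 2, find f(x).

Characteristic equation r² + 2r - 3 = 0 factors as (r + 3)(r - 1) = 0, so r = -3, 1.
Hence f_h = C1*exp(-3*x) + C2*exp(x).
Try f_p = A*cos(4*x) + B*sin(4*x). Substituting and equating the coefficients of cos(4x) and sin(4x) gives A = 16/425, B = 38/425, so f_p = 16*cos(4*x)/425 + 38*sin(4*x)/425.
General solution: f = 16*cos(4*x)/425 + 38*sin(4*x)/425 + C1*exp(-3*x) + C2*exp(x).
Apply the initial conditions: f(0) = 16/425 + C1 + C2 = 2 and f'(0) = 152/425 + C2 - 3*C1 = 2. Solving gives C1 = 2/25, C2 = 32/17.

f = 2*exp(-3*x)/25 + 16*cos(4*x)/425 + 32*exp(x)/17 + 38*sin(4*x)/425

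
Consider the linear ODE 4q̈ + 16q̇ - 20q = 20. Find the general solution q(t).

Divide through by 4: q'' + 4q' - 5q = 5.
Characteristic equation r² + 4r - 5 = 0 factors as (r - 1)(r + 5) = 0, so r = 1, -5.
Hence q_h = C1*exp(t) + C2*exp(-5*t).
For the particular solution try q_p = A0. Substituting and matching coefficients of each power of t gives A0 = -1, so q_p = -1.

q = -1 + C1*exp(t) + C2*exp(-5*t)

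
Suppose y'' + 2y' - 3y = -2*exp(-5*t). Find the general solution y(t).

y = -exp(-5*t)/6 + C1*exp(-3*t) + C2*exp(t)

Characteristic equation r² + 2r - 3 = 0 factors as (r + 3)(r - 1) = 0, so r = -3, 1.
Hence y_h = C1*exp(-3*t) + C2*exp(t).
Try y_p = A*exp(-5*t). Substituting into the equation and dividing by exp(-5*t) gives A = -1/6, so y_p = -exp(-5*t)/6.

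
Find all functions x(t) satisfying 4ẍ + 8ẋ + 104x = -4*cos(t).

Divide through by 4: x'' + 2x' + 26x = -cos(t).
Characteristic equation r² + 2r + 26 = 0 has discriminant (2)² - 4·(26) = -100 < 0, so r = -1 ± 5i.
Hence x_h = C1*cos(5*t)*exp(-t) + C2*exp(-t)*sin(5*t).
Try x_p = A*cos(t) + B*sin(t). Substituting and equating the coefficients of cos(t) and sin(t) gives A = -25/629, B = -2/629, so x_p = -25*cos(t)/629 - 2*sin(t)/629.

x = -25*cos(t)/629 - 2*sin(t)/629 + C1*cos(5*t)*exp(-t) + C2*exp(-t)*sin(5*t)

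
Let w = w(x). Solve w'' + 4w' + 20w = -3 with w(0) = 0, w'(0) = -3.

w = -3/20 - 27*exp(-2*x)*sin(4*x)/40 + 3*cos(4*x)*exp(-2*x)/20

Characteristic equation r² + 4r + 20 = 0 has discriminant (4)² - 4·(20) = -64 < 0, so r = -2 ± 4i.
Hence w_h = C1*cos(4*x)*exp(-2*x) + C2*exp(-2*x)*sin(4*x).
For the particular solution try w_p = A0. Substituting and matching coefficients of each power of x gives A0 = -3/20, so w_p = -3/20.
General solution: w = -3/20 + C1*cos(4*x)*exp(-2*x) + C2*exp(-2*x)*sin(4*x).
Apply the initial conditions: w(0) = -3/20 + C1 = 0 and w'(0) = -2*C1 + 4*C2 = -3. Solving gives C1 = 3/20, C2 = -27/40.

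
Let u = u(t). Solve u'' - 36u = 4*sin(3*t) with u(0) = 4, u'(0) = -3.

Characteristic equation r² - 36 = 0 factors as (r - 6)(r + 6) = 0, so r = 6, -6.
Hence u_h = C1*exp(6*t) + C2*exp(-6*t).
Try u_p = A*cos(3*t) + B*sin(3*t). Substituting and equating the coefficients of cos(3t) and sin(3t) gives A = 0, B = -4/45, so u_p = -4*sin(3*t)/45.
General solution: u = -4*sin(3*t)/45 + C1*exp(6*t) + C2*exp(-6*t).
Apply the initial conditions: u(0) = C1 + C2 = 4 and u'(0) = -4/15 - 6*C2 + 6*C1 = -3. Solving gives C1 = 319/180, C2 = 401/180.

u = -4*sin(3*t)/45 + 319*exp(6*t)/180 + 401*exp(-6*t)/180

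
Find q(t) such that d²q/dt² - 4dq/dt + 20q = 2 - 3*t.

Characteristic equation r² - 4r + 20 = 0 has discriminant (-4)² - 4·(20) = -64 < 0, so r = 2 ± 4i.
Hence q_h = C1*cos(4*t)*exp(2*t) + C2*exp(2*t)*sin(4*t).
For the particular solution try q_p = A0 + A1*t. Substituting and matching coefficients of each power of t gives A0 = 7/100, A1 = -3/20, so q_p = 7/100 - 3*t/20.

q = 7/100 - 3*t/20 + C1*cos(4*t)*exp(2*t) + C2*exp(2*t)*sin(4*t)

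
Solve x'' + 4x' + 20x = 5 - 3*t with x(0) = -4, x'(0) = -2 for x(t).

x = 7/25 - 3*t/20 - 1041*exp(-2*t)*sin(4*t)/400 - 107*cos(4*t)*exp(-2*t)/25

Characteristic equation r² + 4r + 20 = 0 has discriminant (4)² - 4·(20) = -64 < 0, so r = -2 ± 4i.
Hence x_h = C1*cos(4*t)*exp(-2*t) + C2*exp(-2*t)*sin(4*t).
For the particular solution try x_p = A0 + A1*t. Substituting and matching coefficients of each power of t gives A0 = 7/25, A1 = -3/20, so x_p = 7/25 - 3*t/20.
General solution: x = 7/25 - 3*t/20 + C1*cos(4*t)*exp(-2*t) + C2*exp(-2*t)*sin(4*t).
Apply the initial conditions: x(0) = 7/25 + C1 = -4 and x'(0) = -3/20 - 2*C1 + 4*C2 = -2. Solving gives C1 = -107/25, C2 = -1041/400.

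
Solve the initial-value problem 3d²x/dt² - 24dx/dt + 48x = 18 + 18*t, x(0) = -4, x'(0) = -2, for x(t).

Divide through by 3: x'' - 8x' + 16x = 6 + 6*t.
Characteristic equation r² - 8r + 16 = 0 has discriminant (-8)² - 4·(16) = 0, so r = 4 is a repeated root.
Hence x_h = (C1 + C2*t)*exp(4*t).
For the particular solution try x_p = A0 + A1*t. Substituting and matching coefficients of each power of t gives A0 = 9/16, A1 = 3/8, so x_p = 9/16 + 3*t/8.
General solution: x = 9/16 + 3*t/8 + C1*exp(4*t) + C2*t*exp(4*t).
Apply the initial conditions: x(0) = 9/16 + C1 = -4 and x'(0) = 3/8 + C2 + 4*C1 = -2. Solving gives C1 = -73/16, C2 = 127/8.

x = 9/16 - 73*exp(4*t)/16 + 3*t/8 + 127*t*exp(4*t)/8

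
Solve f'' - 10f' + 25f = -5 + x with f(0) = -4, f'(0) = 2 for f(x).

f = -23/125 - 477*exp(5*x)/125 + x/25 + 526*x*exp(5*x)/25

Characteristic equation r² - 10r + 25 = 0 has discriminant (-10)² - 4·(25) = 0, so r = 5 is a repeated root.
Hence f_h = (C1 + C2*x)*exp(5*x).
For the particular solution try f_p = A0 + A1*x. Substituting and matching coefficients of each power of x gives A0 = -23/125, A1 = 1/25, so f_p = -23/125 + x/25.
General solution: f = -23/125 + x/25 + C1*exp(5*x) + C2*x*exp(5*x).
Apply the initial conditions: f(0) = -23/125 + C1 = -4 and f'(0) = 1/25 + C2 + 5*C1 = 2. Solving gives C1 = -477/125, C2 = 526/25.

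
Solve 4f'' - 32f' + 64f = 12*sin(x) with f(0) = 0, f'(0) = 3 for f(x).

f = -24*exp(4*x)/289 + 24*cos(x)/289 + 45*sin(x)/289 + 54*x*exp(4*x)/17

Divide through by 4: f'' - 8f' + 16f = 3*sin(x).
Characteristic equation r² - 8r + 16 = 0 has discriminant (-8)² - 4·(16) = 0, so r = 4 is a repeated root.
Hence f_h = (C1 + C2*x)*exp(4*x).
Try f_p = A*cos(x) + B*sin(x). Substituting and equating the coefficients of cos(x) and sin(x) gives A = 24/289, B = 45/289, so f_p = 24*cos(x)/289 + 45*sin(x)/289.
General solution: f = 24*cos(x)/289 + 45*sin(x)/289 + C1*exp(4*x) + C2*x*exp(4*x).
Apply the initial conditions: f(0) = 24/289 + C1 = 0 and f'(0) = 45/289 + C2 + 4*C1 = 3. Solving gives C1 = -24/289, C2 = 54/17.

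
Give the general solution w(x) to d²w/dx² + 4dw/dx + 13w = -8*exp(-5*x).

Characteristic equation r² + 4r + 13 = 0 has discriminant (4)² - 4·(13) = -36 < 0, so r = -2 ± 3i.
Hence w_h = C1*cos(3*x)*exp(-2*x) + C2*exp(-2*x)*sin(3*x).
Try w_p = A*exp(-5*x). Substituting into the equation and dividing by exp(-5*x) gives A = -4/9, so w_p = -4*exp(-5*x)/9.

w = -4*exp(-5*x)/9 + C1*cos(3*x)*exp(-2*x) + C2*exp(-2*x)*sin(3*x)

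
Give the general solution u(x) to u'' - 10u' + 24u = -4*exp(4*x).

Characteristic equation r² - 10r + 24 = 0 factors as (r - 4)(r - 6) = 0, so r = 4, 6.
Hence u_h = C1*exp(4*x) + C2*exp(6*x).
Since exp(4*x) solves the homogeneous equation (r = 4 is a root of multiplicity 1), multiply the trial by x. Try u_p = A*x*exp(4*x). Substituting into the equation and dividing by exp(4*x) gives A = 2, so u_p = 2*x*exp(4*x).

u = C1*exp(4*x) + C2*exp(6*x) + 2*x*exp(4*x)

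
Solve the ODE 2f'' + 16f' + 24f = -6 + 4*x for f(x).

f = -13/36 + x/6 + C1*exp(-2*x) + C2*exp(-6*x)

Divide through by 2: f'' + 8f' + 12f = -3 + 2*x.
Characteristic equation r² + 8r + 12 = 0 factors as (r + 2)(r + 6) = 0, so r = -2, -6.
Hence f_h = C1*exp(-2*x) + C2*exp(-6*x).
For the particular solution try f_p = A0 + A1*x. Substituting and matching coefficients of each power of x gives A0 = -13/36, A1 = 1/6, so f_p = -13/36 + x/6.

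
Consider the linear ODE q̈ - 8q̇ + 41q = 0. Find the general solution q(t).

Characteristic equation r² - 8r + 41 = 0 has discriminant (-8)² - 4·(41) = -100 < 0, so r = 4 ± 5i.
Hence q_h = C1*cos(5*t)*exp(4*t) + C2*exp(4*t)*sin(5*t).

q = C1*cos(5*t)*exp(4*t) + C2*exp(4*t)*sin(5*t)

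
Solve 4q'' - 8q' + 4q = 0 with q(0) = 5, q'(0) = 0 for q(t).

Divide through by 4: q'' - 2q' + q = 0.
Characteristic equation r² - 2r + 1 = 0 has discriminant (-2)² - 4·(1) = 0, so r = 1 is a repeated root.
Hence q_h = (C1 + C2*t)*exp(t).
Apply the initial conditions: q(0) = C1 = 5 and q'(0) = C1 + C2 = 0. Solving gives C1 = 5, C2 = -5.

q = 5*exp(t) - 5*t*exp(t)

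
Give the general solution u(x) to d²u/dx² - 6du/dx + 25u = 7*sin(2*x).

u = 28*cos(2*x)/195 + 49*sin(2*x)/195 + C1*cos(4*x)*exp(3*x) + C2*exp(3*x)*sin(4*x)

Characteristic equation r² - 6r + 25 = 0 has discriminant (-6)² - 4·(25) = -64 < 0, so r = 3 ± 4i.
Hence u_h = C1*cos(4*x)*exp(3*x) + C2*exp(3*x)*sin(4*x).
Try u_p = A*cos(2*x) + B*sin(2*x). Substituting and equating the coefficients of cos(2x) and sin(2x) gives A = 28/195, B = 49/195, so u_p = 28*cos(2*x)/195 + 49*sin(2*x)/195.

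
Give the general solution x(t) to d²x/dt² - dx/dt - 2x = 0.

Characteristic equation r² - r - 2 = 0 factors as (r - 2)(r + 1) = 0, so r = 2, -1.
Hence x_h = C1*exp(2*t) + C2*exp(-t).

x = C1*exp(2*t) + C2*exp(-t)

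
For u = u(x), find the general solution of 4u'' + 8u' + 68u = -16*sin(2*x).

u = -52*sin(2*x)/185 + 16*cos(2*x)/185 + C1*cos(4*x)*exp(-x) + C2*exp(-x)*sin(4*x)

Divide through by 4: u'' + 2u' + 17u = -4*sin(2*x).
Characteristic equation r² + 2r + 17 = 0 has discriminant (2)² - 4·(17) = -64 < 0, so r = -1 ± 4i.
Hence u_h = C1*cos(4*x)*exp(-x) + C2*exp(-x)*sin(4*x).
Try u_p = A*cos(2*x) + B*sin(2*x). Substituting and equating the coefficients of cos(2x) and sin(2x) gives A = 16/185, B = -52/185, so u_p = -52*sin(2*x)/185 + 16*cos(2*x)/185.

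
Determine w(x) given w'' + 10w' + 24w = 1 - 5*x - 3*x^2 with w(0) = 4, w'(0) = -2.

w = 55/576 - 247*exp(-6*x)/36 - 5*x/48 - x**2/8 + 689*exp(-4*x)/64

Characteristic equation r² + 10r + 24 = 0 factors as (r + 4)(r + 6) = 0, so r = -4, -6.
Hence w_h = C1*exp(-4*x) + C2*exp(-6*x).
For the particular solution try w_p = A0 + A1*x + A2*x^2. Substituting and matching coefficients of each power of x gives A0 = 55/576, A1 = -5/48, A2 = -1/8, so w_p = 55/576 - 5*x/48 - x^2/8.
General solution: w = 55/576 - 5*x/48 - x^2/8 + C1*exp(-4*x) + C2*exp(-6*x).
Apply the initial conditions: w(0) = 55/576 + C1 + C2 = 4 and w'(0) = -5/48 - 6*C2 - 4*C1 = -2. Solving gives C1 = 689/64, C2 = -247/36.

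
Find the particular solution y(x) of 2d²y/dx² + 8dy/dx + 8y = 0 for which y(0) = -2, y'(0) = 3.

Divide through by 2: y'' + 4y' + 4y = 0.
Characteristic equation r² + 4r + 4 = 0 has discriminant (4)² - 4·(4) = 0, so r = -2 is a repeated root.
Hence y_h = (C1 + C2*x)*exp(-2*x).
Apply the initial conditions: y(0) = C1 = -2 and y'(0) = C2 - 2*C1 = 3. Solving gives C1 = -2, C2 = -1.

y = -2*exp(-2*x) - x*exp(-2*x)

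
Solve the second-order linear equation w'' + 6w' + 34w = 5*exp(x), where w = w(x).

w = 5*exp(x)/41 + C1*cos(5*x)*exp(-3*x) + C2*exp(-3*x)*sin(5*x)

Characteristic equation r² + 6r + 34 = 0 has discriminant (6)² - 4·(34) = -100 < 0, so r = -3 ± 5i.
Hence w_h = C1*cos(5*x)*exp(-3*x) + C2*exp(-3*x)*sin(5*x).
Try w_p = A*exp(x). Substituting into the equation and dividing by exp(x) gives A = 5/41, so w_p = 5*exp(x)/41.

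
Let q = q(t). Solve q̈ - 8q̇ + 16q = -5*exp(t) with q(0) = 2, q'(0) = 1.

Characteristic equation r² - 8r + 16 = 0 has discriminant (-8)² - 4·(16) = 0, so r = 4 is a repeated root.
Hence q_h = (C1 + C2*t)*exp(4*t).
Try q_p = A*exp(t). Substituting into the equation and dividing by exp(t) gives A = -5/9, so q_p = -5*exp(t)/9.
General solution: q = -5*exp(t)/9 + C1*exp(4*t) + C2*t*exp(4*t).
Apply the initial conditions: q(0) = -5/9 + C1 = 2 and q'(0) = -5/9 + C2 + 4*C1 = 1. Solving gives C1 = 23/9, C2 = -26/3.

q = -5*exp(t)/9 + 23*exp(4*t)/9 - 26*t*exp(4*t)/3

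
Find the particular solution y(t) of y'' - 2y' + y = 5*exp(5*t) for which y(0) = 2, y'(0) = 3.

Characteristic equation r² - 2r + 1 = 0 has discriminant (-2)² - 4·(1) = 0, so r = 1 is a repeated root.
Hence y_h = (C1 + C2*t)*exp(t).
Try y_p = A*exp(5*t). Substituting into the equation and dividing by exp(5*t) gives A = 5/16, so y_p = 5*exp(5*t)/16.
General solution: y = 5*exp(5*t)/16 + C1*exp(t) + C2*t*exp(t).
Apply the initial conditions: y(0) = 5/16 + C1 = 2 and y'(0) = 25/16 + C1 + C2 = 3. Solving gives C1 = 27/16, C2 = -1/4.

y = 5*exp(5*t)/16 + 27*exp(t)/16 - t*exp(t)/4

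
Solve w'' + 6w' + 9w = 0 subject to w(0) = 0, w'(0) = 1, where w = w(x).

Characteristic equation r² + 6r + 9 = 0 has discriminant (6)² - 4·(9) = 0, so r = -3 is a repeated root.
Hence w_h = (C1 + C2*x)*exp(-3*x).
Apply the initial conditions: w(0) = C1 = 0 and w'(0) = C2 - 3*C1 = 1. Solving gives C1 = 0, C2 = 1.

w = x*exp(-3*x)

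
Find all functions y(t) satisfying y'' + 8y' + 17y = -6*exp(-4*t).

Characteristic equation r² + 8r + 17 = 0 has discriminant (8)² - 4·(17) = -4 < 0, so r = -4 ± i.
Hence y_h = C1*cos(t)*exp(-4*t) + C2*exp(-4*t)*sin(t).
Try y_p = A*exp(-4*t). Substituting into the equation and dividing by exp(-4*t) gives A = -6, so y_p = -6*exp(-4*t).

y = -6*exp(-4*t) + C1*cos(t)*exp(-4*t) + C2*exp(-4*t)*sin(t)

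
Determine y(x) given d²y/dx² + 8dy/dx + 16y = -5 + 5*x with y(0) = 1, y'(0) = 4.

Characteristic equation r² + 8r + 16 = 0 has discriminant (8)² - 4·(16) = 0, so r = -4 is a repeated root.
Hence y_h = (C1 + C2*x)*exp(-4*x).
For the particular solution try y_p = A0 + A1*x. Substituting and matching coefficients of each power of x gives A0 = -15/32, A1 = 5/16, so y_p = -15/32 + 5*x/16.
General solution: y = -15/32 + 5*x/16 + C1*exp(-4*x) + C2*x*exp(-4*x).
Apply the initial conditions: y(0) = -15/32 + C1 = 1 and y'(0) = 5/16 + C2 - 4*C1 = 4. Solving gives C1 = 47/32, C2 = 153/16.

y = -15/32 + 5*x/16 + 47*exp(-4*x)/32 + 153*x*exp(-4*x)/16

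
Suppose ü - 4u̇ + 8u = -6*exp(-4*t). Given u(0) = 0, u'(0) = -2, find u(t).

Characteristic equation r² - 4r + 8 = 0 has discriminant (-4)² - 4·(8) = -16 < 0, so r = 2 ± 2i.
Hence u_h = C1*cos(2*t)*exp(2*t) + C2*exp(2*t)*sin(2*t).
Try u_p = A*exp(-4*t). Substituting into the equation and dividing by exp(-4*t) gives A = -3/20, so u_p = -3*exp(-4*t)/20.
General solution: u = -3*exp(-4*t)/20 + C1*cos(2*t)*exp(2*t) + C2*exp(2*t)*sin(2*t).
Apply the initial conditions: u(0) = -3/20 + C1 = 0 and u'(0) = 3/5 + 2*C1 + 2*C2 = -2. Solving gives C1 = 3/20, C2 = -29/20.

u = -3*exp(-4*t)/20 - 29*exp(2*t)*sin(2*t)/20 + 3*cos(2*t)*exp(2*t)/20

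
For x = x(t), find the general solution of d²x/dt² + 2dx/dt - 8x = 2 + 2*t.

Characteristic equation r² + 2r - 8 = 0 factors as (r - 2)(r + 4) = 0, so r = 2, -4.
Hence x_h = C1*exp(2*t) + C2*exp(-4*t).
For the particular solution try x_p = A0 + A1*t. Substituting and matching coefficients of each power of t gives A0 = -5/16, A1 = -1/4, so x_p = -5/16 - t/4.

x = -5/16 - t/4 + C1*exp(2*t) + C2*exp(-4*t)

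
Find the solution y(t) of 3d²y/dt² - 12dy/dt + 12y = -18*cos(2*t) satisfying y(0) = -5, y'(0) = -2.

y = -5*exp(2*t) + 3*sin(2*t)/4 + 13*t*exp(2*t)/2

Divide through by 3: y'' - 4y' + 4y = -6*cos(2*t).
Characteristic equation r² - 4r + 4 = 0 has discriminant (-4)² - 4·(4) = 0, so r = 2 is a repeated root.
Hence y_h = (C1 + C2*t)*exp(2*t).
Try y_p = A*cos(2*t) + B*sin(2*t). Substituting and equating the coefficients of cos(2t) and sin(2t) gives A = 0, B = 3/4, so y_p = 3*sin(2*t)/4.
General solution: y = 3*sin(2*t)/4 + C1*exp(2*t) + C2*t*exp(2*t).
Apply the initial conditions: y(0) = C1 = -5 and y'(0) = 3/2 + C2 + 2*C1 = -2. Solving gives C1 = -5, C2 = 13/2.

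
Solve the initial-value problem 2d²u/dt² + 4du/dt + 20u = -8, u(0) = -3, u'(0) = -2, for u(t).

u = -2/5 - 23*exp(-t)*sin(3*t)/15 - 13*cos(3*t)*exp(-t)/5

Divide through by 2: u'' + 2u' + 10u = -4.
Characteristic equation r² + 2r + 10 = 0 has discriminant (2)² - 4·(10) = -36 < 0, so r = -1 ± 3i.
Hence u_h = C1*cos(3*t)*exp(-t) + C2*exp(-t)*sin(3*t).
For the particular solution try u_p = A0. Substituting and matching coefficients of each power of t gives A0 = -2/5, so u_p = -2/5.
General solution: u = -2/5 + C1*cos(3*t)*exp(-t) + C2*exp(-t)*sin(3*t).
Apply the initial conditions: u(0) = -2/5 + C1 = -3 and u'(0) = -C1 + 3*C2 = -2. Solving gives C1 = -13/5, C2 = -23/15.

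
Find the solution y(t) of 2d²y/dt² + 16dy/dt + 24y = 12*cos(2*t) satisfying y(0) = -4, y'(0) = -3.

y = -57*exp(-2*t)/8 + 3*sin(2*t)/10 + 3*cos(2*t)/20 + 119*exp(-6*t)/40

Divide through by 2: y'' + 8y' + 12y = 6*cos(2*t).
Characteristic equation r² + 8r + 12 = 0 factors as (r + 2)(r + 6) = 0, so r = -2, -6.
Hence y_h = C1*exp(-2*t) + C2*exp(-6*t).
Try y_p = A*cos(2*t) + B*sin(2*t). Substituting and equating the coefficients of cos(2t) and sin(2t) gives A = 3/20, B = 3/10, so y_p = 3*sin(2*t)/10 + 3*cos(2*t)/20.
General solution: y = 3*sin(2*t)/10 + 3*cos(2*t)/20 + C1*exp(-2*t) + C2*exp(-6*t).
Apply the initial conditions: y(0) = 3/20 + C1 + C2 = -4 and y'(0) = 3/5 - 6*C2 - 2*C1 = -3. Solving gives C1 = -57/8, C2 = 119/40.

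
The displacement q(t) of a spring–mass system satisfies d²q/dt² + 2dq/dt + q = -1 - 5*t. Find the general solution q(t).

Characteristic equation r² + 2r + 1 = 0 has discriminant (2)² - 4·(1) = 0, so r = -1 is a repeated root.
Hence q_h = (C1 + C2*t)*exp(-t).
For the particular solution try q_p = A0 + A1*t. Substituting and matching coefficients of each power of t gives A0 = 9, A1 = -5, so q_p = 9 - 5*t.

q = 9 - 5*t + C1*exp(-t) + C2*t*exp(-t)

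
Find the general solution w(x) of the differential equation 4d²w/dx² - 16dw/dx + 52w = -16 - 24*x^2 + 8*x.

w = -608/2197 - 22*x/169 - 6*x**2/13 + C1*cos(3*x)*exp(2*x) + C2*exp(2*x)*sin(3*x)

Divide through by 4: w'' - 4w' + 13w = -4 - 6*x^2 + 2*x.
Characteristic equation r² - 4r + 13 = 0 has discriminant (-4)² - 4·(13) = -36 < 0, so r = 2 ± 3i.
Hence w_h = C1*cos(3*x)*exp(2*x) + C2*exp(2*x)*sin(3*x).
For the particular solution try w_p = A0 + A1*x + A2*x^2. Substituting and matching coefficients of each power of x gives A0 = -608/2197, A1 = -22/169, A2 = -6/13, so w_p = -608/2197 - 22*x/169 - 6*x^2/13.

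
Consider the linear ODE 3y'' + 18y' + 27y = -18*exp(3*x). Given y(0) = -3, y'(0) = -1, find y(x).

Divide through by 3: y'' + 6y' + 9y = -6*exp(3*x).
Characteristic equation r² + 6r + 9 = 0 has discriminant (6)² - 4·(9) = 0, so r = -3 is a repeated root.
Hence y_h = (C1 + C2*x)*exp(-3*x).
Try y_p = A*exp(3*x). Substituting into the equation and dividing by exp(3*x) gives A = -1/6, so y_p = -exp(3*x)/6.
General solution: y = -exp(3*x)/6 + C1*exp(-3*x) + C2*x*exp(-3*x).
Apply the initial conditions: y(0) = -1/6 + C1 = -3 and y'(0) = -1/2 + C2 - 3*C1 = -1. Solving gives C1 = -17/6, C2 = -9.

y = -17*exp(-3*x)/6 - exp(3*x)/6 - 9*x*exp(-3*x)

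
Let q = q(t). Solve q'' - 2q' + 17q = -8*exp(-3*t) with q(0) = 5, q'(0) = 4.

q = -exp(-3*t)/4 - exp(t)*sin(4*t)/2 + 21*cos(4*t)*exp(t)/4

Characteristic equation r² - 2r + 17 = 0 has discriminant (-2)² - 4·(17) = -64 < 0, so r = 1 ± 4i.
Hence q_h = C1*cos(4*t)*exp(t) + C2*exp(t)*sin(4*t).
Try q_p = A*exp(-3*t). Substituting into the equation and dividing by exp(-3*t) gives A = -1/4, so q_p = -exp(-3*t)/4.
General solution: q = -exp(-3*t)/4 + C1*cos(4*t)*exp(t) + C2*exp(t)*sin(4*t).
Apply the initial conditions: q(0) = -1/4 + C1 = 5 and q'(0) = 3/4 + C1 + 4*C2 = 4. Solving gives C1 = 21/4, C2 = -1/2.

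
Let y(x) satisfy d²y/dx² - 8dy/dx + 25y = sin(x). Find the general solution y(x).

y = cos(x)/80 + 3*sin(x)/80 + C1*cos(3*x)*exp(4*x) + C2*exp(4*x)*sin(3*x)

Characteristic equation r² - 8r + 25 = 0 has discriminant (-8)² - 4·(25) = -36 < 0, so r = 4 ± 3i.
Hence y_h = C1*cos(3*x)*exp(4*x) + C2*exp(4*x)*sin(3*x).
Try y_p = A*cos(x) + B*sin(x). Substituting and equating the coefficients of cos(x) and sin(x) gives A = 1/80, B = 3/80, so y_p = cos(x)/80 + 3*sin(x)/80.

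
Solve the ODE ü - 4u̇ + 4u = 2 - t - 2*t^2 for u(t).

Characteristic equation r² - 4r + 4 = 0 has discriminant (-4)² - 4·(4) = 0, so r = 2 is a repeated root.
Hence u_h = (C1 + C2*t)*exp(2*t).
For the particular solution try u_p = A0 + A1*t + A2*t^2. Substituting and matching coefficients of each power of t gives A0 = -1/2, A1 = -5/4, A2 = -1/2, so u_p = -1/2 - 5*t/4 - t^2/2.

u = -1/2 - 5*t/4 - t**2/2 + C1*exp(2*t) + C2*t*exp(2*t)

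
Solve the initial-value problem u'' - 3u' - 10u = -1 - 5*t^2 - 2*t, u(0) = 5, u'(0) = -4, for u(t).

Characteristic equation r² - 3r - 10 = 0 factors as (r - 5)(r + 2) = 0, so r = 5, -2.
Hence u_h = C1*exp(5*t) + C2*exp(-2*t).
For the particular solution try u_p = A0 + A1*t + A2*t^2. Substituting and matching coefficients of each power of t gives A0 = 23/100, A1 = -1/10, A2 = 1/2, so u_p = 23/100 + t^2/2 - t/10.
General solution: u = 23/100 + t^2/2 - t/10 + C1*exp(5*t) + C2*exp(-2*t).
Apply the initial conditions: u(0) = 23/100 + C1 + C2 = 5 and u'(0) = -1/10 - 2*C2 + 5*C1 = -4. Solving gives C1 = 141/175, C2 = 111/28.

u = 23/100 + t**2/2 - t/10 + 111*exp(-2*t)/28 + 141*exp(5*t)/175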